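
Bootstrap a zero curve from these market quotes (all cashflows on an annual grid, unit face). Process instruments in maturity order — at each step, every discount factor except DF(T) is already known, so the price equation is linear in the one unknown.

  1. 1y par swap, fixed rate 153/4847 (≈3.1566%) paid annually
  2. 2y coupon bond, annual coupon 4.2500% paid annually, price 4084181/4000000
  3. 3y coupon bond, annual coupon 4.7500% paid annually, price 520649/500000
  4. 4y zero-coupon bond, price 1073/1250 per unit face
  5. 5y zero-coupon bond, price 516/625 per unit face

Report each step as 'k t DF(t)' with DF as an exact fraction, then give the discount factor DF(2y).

1 1 4847/5000
2 2 9399/10000
3 3 363/400
4 4 1073/1250
5 5 516/625
DF(2y) = 9399/10000 ≈ 0.939900

step 1 [1y] swap r/1=153/4847: DF=(1 − 153/4847·(0))/(1+153/4847) = 4847/5000 ≈ 0.969400
step 2 [2y] bond c/1=17/400: DF=(4084181/4000000 − 17/400·(0.969400))/(1+17/400) = 9399/10000 ≈ 0.939900
step 3 [3y] bond c/1=19/400: DF=(520649/500000 − 19/400·(0.969400+0.939900))/(1+19/400) = 363/400 ≈ 0.907500
step 4 [4y] zero: DF = P = 1073/1250 ≈ 0.858400
step 5 [5y] zero: DF = P = 516/625 ≈ 0.825600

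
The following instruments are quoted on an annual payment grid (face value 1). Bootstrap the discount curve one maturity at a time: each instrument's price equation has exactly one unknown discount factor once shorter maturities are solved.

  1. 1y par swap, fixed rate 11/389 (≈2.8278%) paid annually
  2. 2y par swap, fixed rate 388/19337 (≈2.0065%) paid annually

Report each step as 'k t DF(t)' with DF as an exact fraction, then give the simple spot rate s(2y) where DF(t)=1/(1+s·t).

1 1 389/400
2 2 2403/2500
s(2y) = (1/(2403/2500) − 1)/(2) = 97/4806 ≈ 2.0183%

step 1 [1y] swap r/1=11/389: DF=(1 − 11/389·(0))/(1+11/389) = 389/400 ≈ 0.972500
step 2 [2y] swap r/1=388/19337: DF=(1 − 388/19337·(0.972500))/(1+388/19337) = 2403/2500 ≈ 0.961200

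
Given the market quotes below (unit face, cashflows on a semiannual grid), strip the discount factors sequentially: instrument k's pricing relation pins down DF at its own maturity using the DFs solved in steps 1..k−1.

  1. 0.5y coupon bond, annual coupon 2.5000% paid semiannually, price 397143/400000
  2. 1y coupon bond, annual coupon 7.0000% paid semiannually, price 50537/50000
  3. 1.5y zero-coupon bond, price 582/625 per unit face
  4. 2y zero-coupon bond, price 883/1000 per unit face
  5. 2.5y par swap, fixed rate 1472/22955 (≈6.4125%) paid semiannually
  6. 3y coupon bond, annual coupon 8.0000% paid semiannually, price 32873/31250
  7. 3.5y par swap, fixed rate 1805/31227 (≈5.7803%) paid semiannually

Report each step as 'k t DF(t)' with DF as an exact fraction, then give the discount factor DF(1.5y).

step 1 [0.5y] bond c/2=1/80: DF=(397143/400000 − 1/80·(0))/(1+1/80) = 4903/5000 ≈ 0.980600
step 2 [1y] bond c/2=7/200: DF=(50537/50000 − 7/200·(0.980600))/(1+7/200) = 4717/5000 ≈ 0.943400
step 3 [1.5y] zero: DF = P = 582/625 ≈ 0.931200
step 4 [2y] zero: DF = P = 883/1000 ≈ 0.883000
step 5 [2.5y] swap r/2=736/22955: DF=(1 − 736/22955·(0.980600+0.943400+0.931200+0.883000))/(1+736/22955) = 533/625 ≈ 0.852800
step 6 [3y] bond c/2=1/25: DF=(32873/31250 − 1/25·(0.980600+0.943400+0.931200+0.883000+0.852800))/(1+1/25) = 8349/10000 ≈ 0.834900
step 7 [3.5y] swap r/2=1805/62454: DF=(1 − 1805/62454·(0.980600+0.943400+0.931200+0.883000+0.852800+0.834900))/(1+1805/62454) = 1639/2000 ≈ 0.819500

1 1/2 4903/5000
2 1 4717/5000
3 3/2 582/625
4 2 883/1000
5 5/2 533/625
6 3 8349/10000
7 7/2 1639/2000
DF(1.5y) = 582/625 ≈ 0.931200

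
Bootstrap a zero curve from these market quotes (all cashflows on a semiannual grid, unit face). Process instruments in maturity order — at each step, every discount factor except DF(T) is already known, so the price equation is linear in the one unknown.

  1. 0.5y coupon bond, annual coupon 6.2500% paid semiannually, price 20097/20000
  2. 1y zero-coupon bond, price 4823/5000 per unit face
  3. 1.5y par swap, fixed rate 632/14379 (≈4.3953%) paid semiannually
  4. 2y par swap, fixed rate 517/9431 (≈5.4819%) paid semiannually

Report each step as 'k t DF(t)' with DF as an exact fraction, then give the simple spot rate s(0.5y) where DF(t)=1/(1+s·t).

step 1 [0.5y] bond c/2=1/32: DF=(20097/20000 − 1/32·(0))/(1+1/32) = 609/625 ≈ 0.974400
step 2 [1y] zero: DF = P = 4823/5000 ≈ 0.964600
step 3 [1.5y] swap r/2=316/14379: DF=(1 − 316/14379·(0.974400+0.964600))/(1+316/14379) = 1171/1250 ≈ 0.936800
step 4 [2y] swap r/2=517/18862: DF=(1 − 517/18862·(0.974400+0.964600+0.936800))/(1+517/18862) = 4483/5000 ≈ 0.896600

1 1/2 609/625
2 1 4823/5000
3 3/2 1171/1250
4 2 4483/5000
s(0.5y) = (1/(609/625) − 1)/(1/2) = 32/609 ≈ 5.2545%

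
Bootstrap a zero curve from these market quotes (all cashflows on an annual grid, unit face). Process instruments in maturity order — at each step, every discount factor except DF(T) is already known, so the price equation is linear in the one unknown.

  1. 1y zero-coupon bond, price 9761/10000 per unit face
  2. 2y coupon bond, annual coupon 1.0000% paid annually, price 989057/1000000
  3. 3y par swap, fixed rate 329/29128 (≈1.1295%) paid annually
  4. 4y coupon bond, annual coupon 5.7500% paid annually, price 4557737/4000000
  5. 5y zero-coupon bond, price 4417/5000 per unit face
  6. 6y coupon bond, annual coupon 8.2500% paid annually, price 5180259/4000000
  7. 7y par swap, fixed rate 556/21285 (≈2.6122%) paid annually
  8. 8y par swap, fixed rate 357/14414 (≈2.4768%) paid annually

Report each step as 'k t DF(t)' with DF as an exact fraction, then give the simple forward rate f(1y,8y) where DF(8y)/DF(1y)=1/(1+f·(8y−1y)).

1 1 9761/10000
2 2 606/625
3 3 9671/10000
4 4 9191/10000
5 5 4417/5000
6 6 837/1000
7 7 2083/2500
8 8 1643/2000
f(1y,8y) = ((9761/10000)/(1643/2000) − 1)/(7) = 1546/57505 ≈ 2.6885%

step 1 [1y] zero: DF = P = 9761/10000 ≈ 0.976100
step 2 [2y] bond c/1=1/100: DF=(989057/1000000 − 1/100·(0.976100))/(1+1/100) = 606/625 ≈ 0.969600
step 3 [3y] swap r/1=329/29128: DF=(1 − 329/29128·(0.976100+0.969600))/(1+329/29128) = 9671/10000 ≈ 0.967100
step 4 [4y] bond c/1=23/400: DF=(4557737/4000000 − 23/400·(0.976100+0.969600+0.967100))/(1+23/400) = 9191/10000 ≈ 0.919100
step 5 [5y] zero: DF = P = 4417/5000 ≈ 0.883400
step 6 [6y] bond c/1=33/400: DF=(5180259/4000000 − 33/400·(0.976100+0.969600+0.967100+0.919100+0.883400))/(1+33/400) = 837/1000 ≈ 0.837000
step 7 [7y] swap r/1=556/21285: DF=(1 − 556/21285·(0.976100+0.969600+0.967100+0.919100+0.883400+0.837000))/(1+556/21285) = 2083/2500 ≈ 0.833200
step 8 [8y] swap r/1=357/14414: DF=(1 − 357/14414·(0.976100+0.969600+0.967100+0.919100+0.883400+0.837000+0.833200))/(1+357/14414) = 1643/2000 ≈ 0.821500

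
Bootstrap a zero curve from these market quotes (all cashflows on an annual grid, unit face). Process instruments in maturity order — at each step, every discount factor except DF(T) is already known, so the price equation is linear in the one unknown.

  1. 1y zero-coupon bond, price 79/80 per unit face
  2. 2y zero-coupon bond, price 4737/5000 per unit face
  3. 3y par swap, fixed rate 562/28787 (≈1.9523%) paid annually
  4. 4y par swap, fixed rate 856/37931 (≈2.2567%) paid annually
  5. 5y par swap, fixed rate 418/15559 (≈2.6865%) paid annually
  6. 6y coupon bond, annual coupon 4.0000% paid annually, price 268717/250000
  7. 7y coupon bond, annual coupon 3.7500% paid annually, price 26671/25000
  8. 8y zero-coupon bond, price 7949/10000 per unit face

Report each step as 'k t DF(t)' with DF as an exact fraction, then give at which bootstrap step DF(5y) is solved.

step 1 [1y] zero: DF = P = 79/80 ≈ 0.987500
step 2 [2y] zero: DF = P = 4737/5000 ≈ 0.947400
step 3 [3y] swap r/1=562/28787: DF=(1 − 562/28787·(0.987500+0.947400))/(1+562/28787) = 4719/5000 ≈ 0.943800
step 4 [4y] swap r/1=856/37931: DF=(1 − 856/37931·(0.987500+0.947400+0.943800))/(1+856/37931) = 1143/1250 ≈ 0.914400
step 5 [5y] swap r/1=418/15559: DF=(1 − 418/15559·(0.987500+0.947400+0.943800+0.914400))/(1+418/15559) = 4373/5000 ≈ 0.874600
step 6 [6y] bond c/1=1/25: DF=(268717/250000 − 1/25·(0.987500+0.947400+0.943800+0.914400+0.874600))/(1+1/25) = 427/500 ≈ 0.854000
step 7 [7y] bond c/1=3/80: DF=(26671/25000 − 3/80·(0.987500+0.947400+0.943800+0.914400+0.874600+0.854000))/(1+3/80) = 8287/10000 ≈ 0.828700
step 8 [8y] zero: DF = P = 7949/10000 ≈ 0.794900

1 1 79/80
2 2 4737/5000
3 3 4719/5000
4 4 1143/1250
5 5 4373/5000
6 6 427/500
7 7 8287/10000
8 8 7949/10000
DF(5y) is solved at step 5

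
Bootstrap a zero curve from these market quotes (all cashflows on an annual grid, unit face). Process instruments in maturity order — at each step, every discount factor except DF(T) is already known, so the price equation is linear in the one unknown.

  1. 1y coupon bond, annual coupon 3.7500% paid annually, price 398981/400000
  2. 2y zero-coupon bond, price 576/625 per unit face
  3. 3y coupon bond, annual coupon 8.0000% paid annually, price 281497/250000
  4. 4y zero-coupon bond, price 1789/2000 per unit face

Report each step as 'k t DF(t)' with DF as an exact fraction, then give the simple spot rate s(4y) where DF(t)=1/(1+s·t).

1 1 4807/5000
2 2 576/625
3 3 9031/10000
4 4 1789/2000
s(4y) = (1/(1789/2000) − 1)/(4) = 211/7156 ≈ 2.9486%

step 1 [1y] bond c/1=3/80: DF=(398981/400000 − 3/80·(0))/(1+3/80) = 4807/5000 ≈ 0.961400
step 2 [2y] zero: DF = P = 576/625 ≈ 0.921600
step 3 [3y] bond c/1=2/25: DF=(281497/250000 − 2/25·(0.961400+0.921600))/(1+2/25) = 9031/10000 ≈ 0.903100
step 4 [4y] zero: DF = P = 1789/2000 ≈ 0.894500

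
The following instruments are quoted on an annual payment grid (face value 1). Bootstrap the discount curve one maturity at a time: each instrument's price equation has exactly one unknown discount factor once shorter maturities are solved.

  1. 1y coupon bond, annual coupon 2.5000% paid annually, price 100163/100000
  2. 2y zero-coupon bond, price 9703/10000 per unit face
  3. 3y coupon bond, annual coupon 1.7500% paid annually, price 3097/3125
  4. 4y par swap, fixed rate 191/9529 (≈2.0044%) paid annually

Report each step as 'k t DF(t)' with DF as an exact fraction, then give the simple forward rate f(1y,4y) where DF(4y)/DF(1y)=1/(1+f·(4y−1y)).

1 1 2443/2500
2 2 9703/10000
3 3 1881/2000
4 4 2309/2500
f(1y,4y) = ((2443/2500)/(2309/2500) − 1)/(3) = 134/6927 ≈ 1.9345%

step 1 [1y] bond c/1=1/40: DF=(100163/100000 − 1/40·(0))/(1+1/40) = 2443/2500 ≈ 0.977200
step 2 [2y] zero: DF = P = 9703/10000 ≈ 0.970300
step 3 [3y] bond c/1=7/400: DF=(3097/3125 − 7/400·(0.977200+0.970300))/(1+7/400) = 1881/2000 ≈ 0.940500
step 4 [4y] swap r/1=191/9529: DF=(1 − 191/9529·(0.977200+0.970300+0.940500))/(1+191/9529) = 2309/2500 ≈ 0.923600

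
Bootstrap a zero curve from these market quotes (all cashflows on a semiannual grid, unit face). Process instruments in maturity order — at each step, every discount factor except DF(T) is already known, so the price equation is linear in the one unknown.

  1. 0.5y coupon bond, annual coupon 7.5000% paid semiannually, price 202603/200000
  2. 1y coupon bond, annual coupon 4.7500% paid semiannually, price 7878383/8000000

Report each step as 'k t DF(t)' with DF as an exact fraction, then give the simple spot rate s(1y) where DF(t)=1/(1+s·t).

1 1/2 2441/2500
2 1 9393/10000
s(1y) = (1/(9393/10000) − 1)/(1) = 607/9393 ≈ 6.4623%

step 1 [0.5y] bond c/2=3/80: DF=(202603/200000 − 3/80·(0))/(1+3/80) = 2441/2500 ≈ 0.976400
step 2 [1y] bond c/2=19/800: DF=(7878383/8000000 − 19/800·(0.976400))/(1+19/800) = 9393/10000 ≈ 0.939300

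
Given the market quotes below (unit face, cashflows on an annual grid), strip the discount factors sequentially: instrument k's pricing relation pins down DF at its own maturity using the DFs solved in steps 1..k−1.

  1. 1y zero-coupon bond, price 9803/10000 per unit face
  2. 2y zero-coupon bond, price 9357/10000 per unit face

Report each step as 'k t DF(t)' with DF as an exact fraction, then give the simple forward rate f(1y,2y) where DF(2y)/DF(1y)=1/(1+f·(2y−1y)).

1 1 9803/10000
2 2 9357/10000
f(1y,2y) = ((9803/10000)/(9357/10000) − 1)/(1) = 446/9357 ≈ 4.7665%

step 1 [1y] zero: DF = P = 9803/10000 ≈ 0.980300
step 2 [2y] zero: DF = P = 9357/10000 ≈ 0.935700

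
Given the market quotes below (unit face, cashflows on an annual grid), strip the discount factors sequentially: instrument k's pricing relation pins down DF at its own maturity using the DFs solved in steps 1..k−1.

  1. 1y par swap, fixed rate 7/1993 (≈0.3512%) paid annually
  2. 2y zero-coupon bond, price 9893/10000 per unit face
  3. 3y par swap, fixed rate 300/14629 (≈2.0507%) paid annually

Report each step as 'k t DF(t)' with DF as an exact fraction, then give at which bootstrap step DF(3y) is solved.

1 1 1993/2000
2 2 9893/10000
3 3 47/50
DF(3y) is solved at step 3

step 1 [1y] swap r/1=7/1993: DF=(1 − 7/1993·(0))/(1+7/1993) = 1993/2000 ≈ 0.996500
step 2 [2y] zero: DF = P = 9893/10000 ≈ 0.989300
step 3 [3y] swap r/1=300/14629: DF=(1 − 300/14629·(0.996500+0.989300))/(1+300/14629) = 47/50 ≈ 0.940000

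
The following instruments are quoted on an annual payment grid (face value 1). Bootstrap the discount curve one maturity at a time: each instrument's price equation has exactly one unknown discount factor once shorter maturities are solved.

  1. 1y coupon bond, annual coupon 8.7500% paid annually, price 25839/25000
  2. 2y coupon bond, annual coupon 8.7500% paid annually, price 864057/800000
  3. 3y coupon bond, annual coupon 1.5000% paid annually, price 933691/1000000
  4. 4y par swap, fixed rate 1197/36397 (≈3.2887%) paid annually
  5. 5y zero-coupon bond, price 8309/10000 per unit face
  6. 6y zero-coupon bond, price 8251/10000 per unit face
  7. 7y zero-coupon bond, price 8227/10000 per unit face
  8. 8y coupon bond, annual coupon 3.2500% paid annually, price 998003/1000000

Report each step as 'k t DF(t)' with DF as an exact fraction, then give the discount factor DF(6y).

1 1 594/625
2 2 9167/10000
3 3 8923/10000
4 4 8803/10000
5 5 8309/10000
6 6 8251/10000
7 7 8227/10000
8 8 387/500
DF(6y) = 8251/10000 ≈ 0.825100

step 1 [1y] bond c/1=7/80: DF=(25839/25000 − 7/80·(0))/(1+7/80) = 594/625 ≈ 0.950400
step 2 [2y] bond c/1=7/80: DF=(864057/800000 − 7/80·(0.950400))/(1+7/80) = 9167/10000 ≈ 0.916700
step 3 [3y] bond c/1=3/200: DF=(933691/1000000 − 3/200·(0.950400+0.916700))/(1+3/200) = 8923/10000 ≈ 0.892300
step 4 [4y] swap r/1=1197/36397: DF=(1 − 1197/36397·(0.950400+0.916700+0.892300))/(1+1197/36397) = 8803/10000 ≈ 0.880300
step 5 [5y] zero: DF = P = 8309/10000 ≈ 0.830900
step 6 [6y] zero: DF = P = 8251/10000 ≈ 0.825100
step 7 [7y] zero: DF = P = 8227/10000 ≈ 0.822700
step 8 [8y] bond c/1=13/400: DF=(998003/1000000 − 13/400·(0.950400+0.916700+0.892300+0.880300+0.830900+0.825100+0.822700))/(1+13/400) = 387/500 ≈ 0.774000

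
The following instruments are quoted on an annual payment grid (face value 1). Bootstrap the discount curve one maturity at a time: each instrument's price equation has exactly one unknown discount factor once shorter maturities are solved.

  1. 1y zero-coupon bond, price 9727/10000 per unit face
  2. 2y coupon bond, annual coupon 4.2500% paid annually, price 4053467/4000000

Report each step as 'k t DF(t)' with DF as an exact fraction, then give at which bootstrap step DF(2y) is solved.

step 1 [1y] zero: DF = P = 9727/10000 ≈ 0.972700
step 2 [2y] bond c/1=17/400: DF=(4053467/4000000 − 17/400·(0.972700))/(1+17/400) = 2331/2500 ≈ 0.932400

1 1 9727/10000
2 2 2331/2500
DF(2y) is solved at step 2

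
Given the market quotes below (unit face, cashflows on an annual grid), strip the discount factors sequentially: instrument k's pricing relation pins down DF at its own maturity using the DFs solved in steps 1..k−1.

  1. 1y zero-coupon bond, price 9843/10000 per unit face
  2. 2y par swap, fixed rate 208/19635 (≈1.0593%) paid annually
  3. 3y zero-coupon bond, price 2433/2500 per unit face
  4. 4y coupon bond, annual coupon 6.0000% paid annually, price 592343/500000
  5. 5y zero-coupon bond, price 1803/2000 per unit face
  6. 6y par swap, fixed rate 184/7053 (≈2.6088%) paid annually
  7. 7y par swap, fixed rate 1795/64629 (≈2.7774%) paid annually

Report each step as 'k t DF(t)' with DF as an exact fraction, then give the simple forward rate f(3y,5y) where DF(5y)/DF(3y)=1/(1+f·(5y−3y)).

step 1 [1y] zero: DF = P = 9843/10000 ≈ 0.984300
step 2 [2y] swap r/1=208/19635: DF=(1 − 208/19635·(0.984300))/(1+208/19635) = 612/625 ≈ 0.979200
step 3 [3y] zero: DF = P = 2433/2500 ≈ 0.973200
step 4 [4y] bond c/1=3/50: DF=(592343/500000 − 3/50·(0.984300+0.979200+0.973200))/(1+3/50) = 4757/5000 ≈ 0.951400
step 5 [5y] zero: DF = P = 1803/2000 ≈ 0.901500
step 6 [6y] swap r/1=184/7053: DF=(1 − 184/7053·(0.984300+0.979200+0.973200+0.951400+0.901500))/(1+184/7053) = 533/625 ≈ 0.852800
step 7 [7y] swap r/1=1795/64629: DF=(1 − 1795/64629·(0.984300+0.979200+0.973200+0.951400+0.901500+0.852800))/(1+1795/64629) = 1641/2000 ≈ 0.820500

1 1 9843/10000
2 2 612/625
3 3 2433/2500
4 4 4757/5000
5 5 1803/2000
6 6 533/625
7 7 1641/2000
f(3y,5y) = ((2433/2500)/(1803/2000) − 1)/(2) = 239/6010 ≈ 3.9767%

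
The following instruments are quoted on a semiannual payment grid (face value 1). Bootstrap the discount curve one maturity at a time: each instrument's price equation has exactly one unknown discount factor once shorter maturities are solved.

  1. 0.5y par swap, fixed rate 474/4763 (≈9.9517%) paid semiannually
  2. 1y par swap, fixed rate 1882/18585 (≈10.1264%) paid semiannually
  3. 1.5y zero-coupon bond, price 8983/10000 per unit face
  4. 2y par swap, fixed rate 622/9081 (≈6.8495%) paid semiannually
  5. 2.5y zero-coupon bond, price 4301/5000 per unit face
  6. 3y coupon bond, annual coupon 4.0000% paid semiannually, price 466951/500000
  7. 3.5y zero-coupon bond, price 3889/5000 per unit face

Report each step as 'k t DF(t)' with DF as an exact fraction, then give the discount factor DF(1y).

step 1 [0.5y] swap r/2=237/4763: DF=(1 − 237/4763·(0))/(1+237/4763) = 4763/5000 ≈ 0.952600
step 2 [1y] swap r/2=941/18585: DF=(1 − 941/18585·(0.952600))/(1+941/18585) = 9059/10000 ≈ 0.905900
step 3 [1.5y] zero: DF = P = 8983/10000 ≈ 0.898300
step 4 [2y] swap r/2=311/9081: DF=(1 − 311/9081·(0.952600+0.905900+0.898300))/(1+311/9081) = 2189/2500 ≈ 0.875600
step 5 [2.5y] zero: DF = P = 4301/5000 ≈ 0.860200
step 6 [3y] bond c/2=1/50: DF=(466951/500000 − 1/50·(0.952600+0.905900+0.898300+0.875600+0.860200))/(1+1/50) = 331/400 ≈ 0.827500
step 7 [3.5y] zero: DF = P = 3889/5000 ≈ 0.777800

1 1/2 4763/5000
2 1 9059/10000
3 3/2 8983/10000
4 2 2189/2500
5 5/2 4301/5000
6 3 331/400
7 7/2 3889/5000
DF(1y) = 9059/10000 ≈ 0.905900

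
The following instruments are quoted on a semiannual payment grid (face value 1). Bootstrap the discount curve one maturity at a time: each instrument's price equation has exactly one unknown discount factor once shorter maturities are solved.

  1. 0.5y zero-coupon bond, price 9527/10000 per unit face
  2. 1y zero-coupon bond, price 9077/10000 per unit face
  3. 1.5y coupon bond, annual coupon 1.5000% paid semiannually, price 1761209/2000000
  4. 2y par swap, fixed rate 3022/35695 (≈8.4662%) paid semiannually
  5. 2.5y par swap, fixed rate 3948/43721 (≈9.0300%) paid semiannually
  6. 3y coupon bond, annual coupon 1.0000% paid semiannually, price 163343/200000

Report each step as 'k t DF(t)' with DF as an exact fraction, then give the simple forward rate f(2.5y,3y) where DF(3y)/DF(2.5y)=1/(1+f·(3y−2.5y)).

1 1/2 9527/10000
2 1 9077/10000
3 3/2 4301/5000
4 2 8489/10000
5 5/2 4013/5000
6 3 7909/10000
f(2.5y,3y) = ((4013/5000)/(7909/10000) − 1)/(1/2) = 234/7909 ≈ 2.9587%

step 1 [0.5y] zero: DF = P = 9527/10000 ≈ 0.952700
step 2 [1y] zero: DF = P = 9077/10000 ≈ 0.907700
step 3 [1.5y] bond c/2=3/400: DF=(1761209/2000000 − 3/400·(0.952700+0.907700))/(1+3/400) = 4301/5000 ≈ 0.860200
step 4 [2y] swap r/2=1511/35695: DF=(1 − 1511/35695·(0.952700+0.907700+0.860200))/(1+1511/35695) = 8489/10000 ≈ 0.848900
step 5 [2.5y] swap r/2=1974/43721: DF=(1 − 1974/43721·(0.952700+0.907700+0.860200+0.848900))/(1+1974/43721) = 4013/5000 ≈ 0.802600
step 6 [3y] bond c/2=1/200: DF=(163343/200000 − 1/200·(0.952700+0.907700+0.860200+0.848900+0.802600))/(1+1/200) = 7909/10000 ≈ 0.790900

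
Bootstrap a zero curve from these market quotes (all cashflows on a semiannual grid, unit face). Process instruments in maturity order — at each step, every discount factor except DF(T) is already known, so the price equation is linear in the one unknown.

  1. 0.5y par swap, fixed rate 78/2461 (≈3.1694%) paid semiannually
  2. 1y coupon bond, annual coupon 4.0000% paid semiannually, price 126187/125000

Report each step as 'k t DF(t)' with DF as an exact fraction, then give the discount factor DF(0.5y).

step 1 [0.5y] swap r/2=39/2461: DF=(1 − 39/2461·(0))/(1+39/2461) = 2461/2500 ≈ 0.984400
step 2 [1y] bond c/2=1/50: DF=(126187/125000 − 1/50·(0.984400))/(1+1/50) = 1213/1250 ≈ 0.970400

1 1/2 2461/2500
2 1 1213/1250
DF(0.5y) = 2461/2500 ≈ 0.984400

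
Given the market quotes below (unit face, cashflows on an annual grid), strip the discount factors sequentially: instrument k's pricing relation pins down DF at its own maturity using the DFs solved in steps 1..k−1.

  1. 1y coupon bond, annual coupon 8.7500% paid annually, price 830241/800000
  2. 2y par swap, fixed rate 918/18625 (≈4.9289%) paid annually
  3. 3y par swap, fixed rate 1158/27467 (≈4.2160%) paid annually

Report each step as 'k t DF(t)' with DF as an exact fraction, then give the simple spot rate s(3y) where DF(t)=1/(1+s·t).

step 1 [1y] bond c/1=7/80: DF=(830241/800000 − 7/80·(0))/(1+7/80) = 9543/10000 ≈ 0.954300
step 2 [2y] swap r/1=918/18625: DF=(1 − 918/18625·(0.954300))/(1+918/18625) = 4541/5000 ≈ 0.908200
step 3 [3y] swap r/1=1158/27467: DF=(1 − 1158/27467·(0.954300+0.908200))/(1+1158/27467) = 4421/5000 ≈ 0.884200

1 1 9543/10000
2 2 4541/5000
3 3 4421/5000
s(3y) = (1/(4421/5000) − 1)/(3) = 193/4421 ≈ 4.3655%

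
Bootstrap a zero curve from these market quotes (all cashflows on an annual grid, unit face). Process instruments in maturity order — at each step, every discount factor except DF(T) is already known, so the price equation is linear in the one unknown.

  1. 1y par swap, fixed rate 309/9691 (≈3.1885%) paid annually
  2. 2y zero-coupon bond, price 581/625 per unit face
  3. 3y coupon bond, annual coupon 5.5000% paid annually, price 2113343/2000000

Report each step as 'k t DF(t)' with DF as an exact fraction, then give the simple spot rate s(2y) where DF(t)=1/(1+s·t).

step 1 [1y] swap r/1=309/9691: DF=(1 − 309/9691·(0))/(1+309/9691) = 9691/10000 ≈ 0.969100
step 2 [2y] zero: DF = P = 581/625 ≈ 0.929600
step 3 [3y] bond c/1=11/200: DF=(2113343/2000000 − 11/200·(0.969100+0.929600))/(1+11/200) = 4513/5000 ≈ 0.902600

1 1 9691/10000
2 2 581/625
3 3 4513/5000
s(2y) = (1/(581/625) − 1)/(2) = 22/581 ≈ 3.7866%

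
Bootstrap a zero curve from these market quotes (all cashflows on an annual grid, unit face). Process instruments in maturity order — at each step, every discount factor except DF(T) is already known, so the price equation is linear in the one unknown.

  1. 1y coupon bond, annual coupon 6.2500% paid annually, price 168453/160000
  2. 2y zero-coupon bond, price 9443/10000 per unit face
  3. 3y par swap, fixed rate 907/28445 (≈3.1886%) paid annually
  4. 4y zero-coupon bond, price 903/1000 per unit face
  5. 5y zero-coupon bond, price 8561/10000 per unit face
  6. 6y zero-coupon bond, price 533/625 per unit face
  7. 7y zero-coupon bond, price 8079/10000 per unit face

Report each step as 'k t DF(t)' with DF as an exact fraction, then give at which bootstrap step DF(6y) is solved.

1 1 9909/10000
2 2 9443/10000
3 3 9093/10000
4 4 903/1000
5 5 8561/10000
6 6 533/625
7 7 8079/10000
DF(6y) is solved at step 6

step 1 [1y] bond c/1=1/16: DF=(168453/160000 − 1/16·(0))/(1+1/16) = 9909/10000 ≈ 0.990900
step 2 [2y] zero: DF = P = 9443/10000 ≈ 0.944300
step 3 [3y] swap r/1=907/28445: DF=(1 − 907/28445·(0.990900+0.944300))/(1+907/28445) = 9093/10000 ≈ 0.909300
step 4 [4y] zero: DF = P = 903/1000 ≈ 0.903000
step 5 [5y] zero: DF = P = 8561/10000 ≈ 0.856100
step 6 [6y] zero: DF = P = 533/625 ≈ 0.852800
step 7 [7y] zero: DF = P = 8079/10000 ≈ 0.807900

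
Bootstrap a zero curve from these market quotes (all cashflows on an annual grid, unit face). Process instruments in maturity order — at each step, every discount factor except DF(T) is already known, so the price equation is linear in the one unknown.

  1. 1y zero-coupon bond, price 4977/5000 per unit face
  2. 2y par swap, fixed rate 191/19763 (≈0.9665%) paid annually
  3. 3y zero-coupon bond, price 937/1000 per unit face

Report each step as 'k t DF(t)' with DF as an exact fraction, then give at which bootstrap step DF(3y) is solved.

step 1 [1y] zero: DF = P = 4977/5000 ≈ 0.995400
step 2 [2y] swap r/1=191/19763: DF=(1 − 191/19763·(0.995400))/(1+191/19763) = 9809/10000 ≈ 0.980900
step 3 [3y] zero: DF = P = 937/1000 ≈ 0.937000

1 1 4977/5000
2 2 9809/10000
3 3 937/1000
DF(3y) is solved at step 3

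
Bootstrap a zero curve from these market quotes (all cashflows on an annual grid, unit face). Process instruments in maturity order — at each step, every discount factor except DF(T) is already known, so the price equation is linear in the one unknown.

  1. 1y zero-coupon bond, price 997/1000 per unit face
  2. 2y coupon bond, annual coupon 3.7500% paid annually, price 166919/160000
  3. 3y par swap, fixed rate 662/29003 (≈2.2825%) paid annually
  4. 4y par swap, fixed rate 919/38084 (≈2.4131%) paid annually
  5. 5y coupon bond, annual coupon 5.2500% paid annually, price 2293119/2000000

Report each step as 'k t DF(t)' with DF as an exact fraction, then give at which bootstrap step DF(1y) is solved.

step 1 [1y] zero: DF = P = 997/1000 ≈ 0.997000
step 2 [2y] bond c/1=3/80: DF=(166919/160000 − 3/80·(0.997000))/(1+3/80) = 1939/2000 ≈ 0.969500
step 3 [3y] swap r/1=662/29003: DF=(1 − 662/29003·(0.997000+0.969500))/(1+662/29003) = 4669/5000 ≈ 0.933800
step 4 [4y] swap r/1=919/38084: DF=(1 − 919/38084·(0.997000+0.969500+0.933800))/(1+919/38084) = 9081/10000 ≈ 0.908100
step 5 [5y] bond c/1=21/400: DF=(2293119/2000000 − 21/400·(0.997000+0.969500+0.933800+0.908100))/(1+21/400) = 4497/5000 ≈ 0.899400

1 1 997/1000
2 2 1939/2000
3 3 4669/5000
4 4 9081/10000
5 5 4497/5000
DF(1y) is solved at step 1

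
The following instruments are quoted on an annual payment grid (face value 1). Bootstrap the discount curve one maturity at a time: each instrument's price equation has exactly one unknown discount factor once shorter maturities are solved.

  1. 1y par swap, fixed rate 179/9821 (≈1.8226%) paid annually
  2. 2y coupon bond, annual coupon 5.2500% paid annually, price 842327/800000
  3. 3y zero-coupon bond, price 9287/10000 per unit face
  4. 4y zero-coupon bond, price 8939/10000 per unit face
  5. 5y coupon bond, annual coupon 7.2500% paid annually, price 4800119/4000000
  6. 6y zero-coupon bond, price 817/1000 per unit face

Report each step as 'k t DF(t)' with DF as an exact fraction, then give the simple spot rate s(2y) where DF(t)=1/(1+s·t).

step 1 [1y] swap r/1=179/9821: DF=(1 − 179/9821·(0))/(1+179/9821) = 9821/10000 ≈ 0.982100
step 2 [2y] bond c/1=21/400: DF=(842327/800000 − 21/400·(0.982100))/(1+21/400) = 4757/5000 ≈ 0.951400
step 3 [3y] zero: DF = P = 9287/10000 ≈ 0.928700
step 4 [4y] zero: DF = P = 8939/10000 ≈ 0.893900
step 5 [5y] bond c/1=29/400: DF=(4800119/4000000 − 29/400·(0.982100+0.951400+0.928700+0.893900))/(1+29/400) = 173/200 ≈ 0.865000
step 6 [6y] zero: DF = P = 817/1000 ≈ 0.817000

1 1 9821/10000
2 2 4757/5000
3 3 9287/10000
4 4 8939/10000
5 5 173/200
6 6 817/1000
s(2y) = (1/(4757/5000) − 1)/(2) = 243/9514 ≈ 2.5541%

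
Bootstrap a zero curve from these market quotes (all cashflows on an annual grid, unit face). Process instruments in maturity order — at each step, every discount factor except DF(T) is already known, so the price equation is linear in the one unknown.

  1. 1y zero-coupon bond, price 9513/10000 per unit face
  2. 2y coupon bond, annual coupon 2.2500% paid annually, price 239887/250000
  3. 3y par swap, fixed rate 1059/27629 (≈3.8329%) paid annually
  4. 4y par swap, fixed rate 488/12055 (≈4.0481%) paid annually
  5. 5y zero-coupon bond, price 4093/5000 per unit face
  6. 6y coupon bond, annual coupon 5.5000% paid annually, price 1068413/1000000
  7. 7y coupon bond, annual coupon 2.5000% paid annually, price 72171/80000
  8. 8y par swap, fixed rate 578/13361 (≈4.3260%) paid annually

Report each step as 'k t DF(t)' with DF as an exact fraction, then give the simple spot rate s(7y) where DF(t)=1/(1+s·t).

1 1 9513/10000
2 2 367/400
3 3 8941/10000
4 4 1067/1250
5 5 4093/5000
6 6 1563/2000
7 7 7529/10000
8 8 711/1000
s(7y) = (1/(7529/10000) − 1)/(7) = 353/7529 ≈ 4.6885%

step 1 [1y] zero: DF = P = 9513/10000 ≈ 0.951300
step 2 [2y] bond c/1=9/400: DF=(239887/250000 − 9/400·(0.951300))/(1+9/400) = 367/400 ≈ 0.917500
step 3 [3y] swap r/1=1059/27629: DF=(1 − 1059/27629·(0.951300+0.917500))/(1+1059/27629) = 8941/10000 ≈ 0.894100
step 4 [4y] swap r/1=488/12055: DF=(1 − 488/12055·(0.951300+0.917500+0.894100))/(1+488/12055) = 1067/1250 ≈ 0.853600
step 5 [5y] zero: DF = P = 4093/5000 ≈ 0.818600
step 6 [6y] bond c/1=11/200: DF=(1068413/1000000 − 11/200·(0.951300+0.917500+0.894100+0.853600+0.818600))/(1+11/200) = 1563/2000 ≈ 0.781500
step 7 [7y] bond c/1=1/40: DF=(72171/80000 − 1/40·(0.951300+0.917500+0.894100+0.853600+0.818600+0.781500))/(1+1/40) = 7529/10000 ≈ 0.752900
step 8 [8y] swap r/1=578/13361: DF=(1 − 578/13361·(0.951300+0.917500+0.894100+0.853600+0.818600+0.781500+0.752900))/(1+578/13361) = 711/1000 ≈ 0.711000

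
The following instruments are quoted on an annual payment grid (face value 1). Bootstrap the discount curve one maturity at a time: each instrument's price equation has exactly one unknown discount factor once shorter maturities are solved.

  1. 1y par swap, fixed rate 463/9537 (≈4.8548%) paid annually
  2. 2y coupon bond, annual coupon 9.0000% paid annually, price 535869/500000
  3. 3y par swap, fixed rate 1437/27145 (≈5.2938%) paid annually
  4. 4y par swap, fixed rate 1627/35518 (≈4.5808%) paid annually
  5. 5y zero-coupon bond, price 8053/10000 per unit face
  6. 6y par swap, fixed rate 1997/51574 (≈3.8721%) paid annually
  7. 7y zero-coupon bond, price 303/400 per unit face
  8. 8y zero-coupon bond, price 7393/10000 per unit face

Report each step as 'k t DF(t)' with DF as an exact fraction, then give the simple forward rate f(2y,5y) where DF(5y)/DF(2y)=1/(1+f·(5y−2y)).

1 1 9537/10000
2 2 1809/2000
3 3 8563/10000
4 4 8373/10000
5 5 8053/10000
6 6 8003/10000
7 7 303/400
8 8 7393/10000
f(2y,5y) = ((1809/2000)/(8053/10000) − 1)/(3) = 992/24159 ≈ 4.1061%

step 1 [1y] swap r/1=463/9537: DF=(1 − 463/9537·(0))/(1+463/9537) = 9537/10000 ≈ 0.953700
step 2 [2y] bond c/1=9/100: DF=(535869/500000 − 9/100·(0.953700))/(1+9/100) = 1809/2000 ≈ 0.904500
step 3 [3y] swap r/1=1437/27145: DF=(1 − 1437/27145·(0.953700+0.904500))/(1+1437/27145) = 8563/10000 ≈ 0.856300
step 4 [4y] swap r/1=1627/35518: DF=(1 − 1627/35518·(0.953700+0.904500+0.856300))/(1+1627/35518) = 8373/10000 ≈ 0.837300
step 5 [5y] zero: DF = P = 8053/10000 ≈ 0.805300
step 6 [6y] swap r/1=1997/51574: DF=(1 − 1997/51574·(0.953700+0.904500+0.856300+0.837300+0.805300))/(1+1997/51574) = 8003/10000 ≈ 0.800300
step 7 [7y] zero: DF = P = 303/400 ≈ 0.757500
step 8 [8y] zero: DF = P = 7393/10000 ≈ 0.739300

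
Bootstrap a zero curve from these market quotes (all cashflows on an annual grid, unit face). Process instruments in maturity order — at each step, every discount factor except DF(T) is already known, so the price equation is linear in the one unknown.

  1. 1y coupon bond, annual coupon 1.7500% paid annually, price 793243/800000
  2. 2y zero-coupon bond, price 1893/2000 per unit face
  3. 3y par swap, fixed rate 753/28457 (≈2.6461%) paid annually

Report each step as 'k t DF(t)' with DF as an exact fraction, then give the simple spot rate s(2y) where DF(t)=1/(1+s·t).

step 1 [1y] bond c/1=7/400: DF=(793243/800000 − 7/400·(0))/(1+7/400) = 1949/2000 ≈ 0.974500
step 2 [2y] zero: DF = P = 1893/2000 ≈ 0.946500
step 3 [3y] swap r/1=753/28457: DF=(1 − 753/28457·(0.974500+0.946500))/(1+753/28457) = 9247/10000 ≈ 0.924700

1 1 1949/2000
2 2 1893/2000
3 3 9247/10000
s(2y) = (1/(1893/2000) − 1)/(2) = 107/3786 ≈ 2.8262%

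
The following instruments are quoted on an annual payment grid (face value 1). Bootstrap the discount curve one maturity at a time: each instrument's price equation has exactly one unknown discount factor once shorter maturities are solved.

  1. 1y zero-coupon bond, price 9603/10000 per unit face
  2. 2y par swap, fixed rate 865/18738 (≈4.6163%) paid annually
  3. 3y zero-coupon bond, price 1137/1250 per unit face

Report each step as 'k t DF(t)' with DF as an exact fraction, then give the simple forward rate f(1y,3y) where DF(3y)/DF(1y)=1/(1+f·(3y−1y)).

1 1 9603/10000
2 2 1827/2000
3 3 1137/1250
f(1y,3y) = ((9603/10000)/(1137/1250) − 1)/(2) = 169/6064 ≈ 2.7869%

step 1 [1y] zero: DF = P = 9603/10000 ≈ 0.960300
step 2 [2y] swap r/1=865/18738: DF=(1 − 865/18738·(0.960300))/(1+865/18738) = 1827/2000 ≈ 0.913500
step 3 [3y] zero: DF = P = 1137/1250 ≈ 0.909600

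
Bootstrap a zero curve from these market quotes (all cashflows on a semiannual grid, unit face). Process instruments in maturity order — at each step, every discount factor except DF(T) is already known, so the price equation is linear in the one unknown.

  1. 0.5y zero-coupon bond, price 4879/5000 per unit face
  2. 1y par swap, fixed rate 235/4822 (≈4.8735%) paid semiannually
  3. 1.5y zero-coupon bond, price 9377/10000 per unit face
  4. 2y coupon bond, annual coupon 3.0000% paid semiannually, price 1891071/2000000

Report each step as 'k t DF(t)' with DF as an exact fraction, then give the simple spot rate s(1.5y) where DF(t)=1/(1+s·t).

step 1 [0.5y] zero: DF = P = 4879/5000 ≈ 0.975800
step 2 [1y] swap r/2=235/9644: DF=(1 − 235/9644·(0.975800))/(1+235/9644) = 953/1000 ≈ 0.953000
step 3 [1.5y] zero: DF = P = 9377/10000 ≈ 0.937700
step 4 [2y] bond c/2=3/200: DF=(1891071/2000000 − 3/200·(0.975800+0.953000+0.937700))/(1+3/200) = 2223/2500 ≈ 0.889200

1 1/2 4879/5000
2 1 953/1000
3 3/2 9377/10000
4 2 2223/2500
s(1.5y) = (1/(9377/10000) − 1)/(3/2) = 1246/28131 ≈ 4.4293%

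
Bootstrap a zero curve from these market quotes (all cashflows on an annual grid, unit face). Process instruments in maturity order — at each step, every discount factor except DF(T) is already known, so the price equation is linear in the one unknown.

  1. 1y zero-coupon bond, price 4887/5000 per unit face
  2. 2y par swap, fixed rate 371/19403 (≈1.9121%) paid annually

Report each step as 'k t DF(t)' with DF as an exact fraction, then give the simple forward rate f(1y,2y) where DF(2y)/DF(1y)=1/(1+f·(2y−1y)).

step 1 [1y] zero: DF = P = 4887/5000 ≈ 0.977400
step 2 [2y] swap r/1=371/19403: DF=(1 − 371/19403·(0.977400))/(1+371/19403) = 9629/10000 ≈ 0.962900

1 1 4887/5000
2 2 9629/10000
f(1y,2y) = ((4887/5000)/(9629/10000) − 1)/(1) = 145/9629 ≈ 1.5059%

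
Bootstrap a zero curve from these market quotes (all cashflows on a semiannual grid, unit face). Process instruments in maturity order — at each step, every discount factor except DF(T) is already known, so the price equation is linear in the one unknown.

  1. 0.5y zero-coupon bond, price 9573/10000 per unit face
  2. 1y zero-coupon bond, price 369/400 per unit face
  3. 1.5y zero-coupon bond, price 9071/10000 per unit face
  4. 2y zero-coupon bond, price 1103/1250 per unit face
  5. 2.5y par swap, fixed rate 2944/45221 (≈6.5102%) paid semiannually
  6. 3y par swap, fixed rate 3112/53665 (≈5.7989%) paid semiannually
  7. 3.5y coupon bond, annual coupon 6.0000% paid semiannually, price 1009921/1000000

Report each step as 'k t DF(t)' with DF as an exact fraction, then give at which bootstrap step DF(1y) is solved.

step 1 [0.5y] zero: DF = P = 9573/10000 ≈ 0.957300
step 2 [1y] zero: DF = P = 369/400 ≈ 0.922500
step 3 [1.5y] zero: DF = P = 9071/10000 ≈ 0.907100
step 4 [2y] zero: DF = P = 1103/1250 ≈ 0.882400
step 5 [2.5y] swap r/2=1472/45221: DF=(1 − 1472/45221·(0.957300+0.922500+0.907100+0.882400))/(1+1472/45221) = 533/625 ≈ 0.852800
step 6 [3y] swap r/2=1556/53665: DF=(1 − 1556/53665·(0.957300+0.922500+0.907100+0.882400+0.852800))/(1+1556/53665) = 2111/2500 ≈ 0.844400
step 7 [3.5y] bond c/2=3/100: DF=(1009921/1000000 − 3/100·(0.957300+0.922500+0.907100+0.882400+0.852800+0.844400))/(1+3/100) = 4121/5000 ≈ 0.824200

1 1/2 9573/10000
2 1 369/400
3 3/2 9071/10000
4 2 1103/1250
5 5/2 533/625
6 3 2111/2500
7 7/2 4121/5000
DF(1y) is solved at step 2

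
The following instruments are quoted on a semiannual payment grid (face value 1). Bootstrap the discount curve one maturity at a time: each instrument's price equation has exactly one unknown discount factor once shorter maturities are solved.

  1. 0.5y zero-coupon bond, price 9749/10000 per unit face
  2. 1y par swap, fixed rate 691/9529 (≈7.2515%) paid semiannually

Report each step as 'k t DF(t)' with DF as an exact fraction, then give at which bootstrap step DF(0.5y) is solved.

step 1 [0.5y] zero: DF = P = 9749/10000 ≈ 0.974900
step 2 [1y] swap r/2=691/19058: DF=(1 − 691/19058·(0.974900))/(1+691/19058) = 9309/10000 ≈ 0.930900

1 1/2 9749/10000
2 1 9309/10000
DF(0.5y) is solved at step 1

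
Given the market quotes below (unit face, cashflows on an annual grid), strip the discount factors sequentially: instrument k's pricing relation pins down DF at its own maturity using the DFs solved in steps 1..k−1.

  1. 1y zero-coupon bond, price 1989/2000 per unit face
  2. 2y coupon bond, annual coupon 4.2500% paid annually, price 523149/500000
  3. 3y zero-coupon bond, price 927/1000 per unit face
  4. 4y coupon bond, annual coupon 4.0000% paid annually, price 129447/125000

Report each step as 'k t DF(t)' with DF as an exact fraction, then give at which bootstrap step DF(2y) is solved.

1 1 1989/2000
2 2 9631/10000
3 3 927/1000
4 4 553/625
DF(2y) is solved at step 2

step 1 [1y] zero: DF = P = 1989/2000 ≈ 0.994500
step 2 [2y] bond c/1=17/400: DF=(523149/500000 − 17/400·(0.994500))/(1+17/400) = 9631/10000 ≈ 0.963100
step 3 [3y] zero: DF = P = 927/1000 ≈ 0.927000
step 4 [4y] bond c/1=1/25: DF=(129447/125000 − 1/25·(0.994500+0.963100+0.927000))/(1+1/25) = 553/625 ≈ 0.884800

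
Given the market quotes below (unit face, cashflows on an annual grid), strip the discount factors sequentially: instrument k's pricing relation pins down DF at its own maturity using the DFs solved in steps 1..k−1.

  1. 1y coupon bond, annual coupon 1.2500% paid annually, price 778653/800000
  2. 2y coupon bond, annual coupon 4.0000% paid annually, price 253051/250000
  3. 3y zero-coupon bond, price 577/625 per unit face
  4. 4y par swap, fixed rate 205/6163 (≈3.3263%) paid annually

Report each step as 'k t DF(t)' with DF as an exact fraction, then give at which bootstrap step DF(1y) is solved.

step 1 [1y] bond c/1=1/80: DF=(778653/800000 − 1/80·(0))/(1+1/80) = 9613/10000 ≈ 0.961300
step 2 [2y] bond c/1=1/25: DF=(253051/250000 − 1/25·(0.961300))/(1+1/25) = 9363/10000 ≈ 0.936300
step 3 [3y] zero: DF = P = 577/625 ≈ 0.923200
step 4 [4y] swap r/1=205/6163: DF=(1 − 205/6163·(0.961300+0.936300+0.923200))/(1+205/6163) = 877/1000 ≈ 0.877000

1 1 9613/10000
2 2 9363/10000
3 3 577/625
4 4 877/1000
DF(1y) is solved at step 1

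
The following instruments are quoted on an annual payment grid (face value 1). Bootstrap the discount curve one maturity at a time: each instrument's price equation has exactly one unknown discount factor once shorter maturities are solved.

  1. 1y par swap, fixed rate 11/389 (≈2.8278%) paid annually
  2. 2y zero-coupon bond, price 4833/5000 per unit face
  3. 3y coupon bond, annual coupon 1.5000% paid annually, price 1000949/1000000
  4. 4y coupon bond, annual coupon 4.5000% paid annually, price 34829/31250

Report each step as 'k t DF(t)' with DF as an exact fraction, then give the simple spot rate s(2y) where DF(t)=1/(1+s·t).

step 1 [1y] swap r/1=11/389: DF=(1 − 11/389·(0))/(1+11/389) = 389/400 ≈ 0.972500
step 2 [2y] zero: DF = P = 4833/5000 ≈ 0.966600
step 3 [3y] bond c/1=3/200: DF=(1000949/1000000 − 3/200·(0.972500+0.966600))/(1+3/200) = 383/400 ≈ 0.957500
step 4 [4y] bond c/1=9/200: DF=(34829/31250 − 9/200·(0.972500+0.966600+0.957500))/(1+9/200) = 4709/5000 ≈ 0.941800

1 1 389/400
2 2 4833/5000
3 3 383/400
4 4 4709/5000
s(2y) = (1/(4833/5000) − 1)/(2) = 167/9666 ≈ 1.7277%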